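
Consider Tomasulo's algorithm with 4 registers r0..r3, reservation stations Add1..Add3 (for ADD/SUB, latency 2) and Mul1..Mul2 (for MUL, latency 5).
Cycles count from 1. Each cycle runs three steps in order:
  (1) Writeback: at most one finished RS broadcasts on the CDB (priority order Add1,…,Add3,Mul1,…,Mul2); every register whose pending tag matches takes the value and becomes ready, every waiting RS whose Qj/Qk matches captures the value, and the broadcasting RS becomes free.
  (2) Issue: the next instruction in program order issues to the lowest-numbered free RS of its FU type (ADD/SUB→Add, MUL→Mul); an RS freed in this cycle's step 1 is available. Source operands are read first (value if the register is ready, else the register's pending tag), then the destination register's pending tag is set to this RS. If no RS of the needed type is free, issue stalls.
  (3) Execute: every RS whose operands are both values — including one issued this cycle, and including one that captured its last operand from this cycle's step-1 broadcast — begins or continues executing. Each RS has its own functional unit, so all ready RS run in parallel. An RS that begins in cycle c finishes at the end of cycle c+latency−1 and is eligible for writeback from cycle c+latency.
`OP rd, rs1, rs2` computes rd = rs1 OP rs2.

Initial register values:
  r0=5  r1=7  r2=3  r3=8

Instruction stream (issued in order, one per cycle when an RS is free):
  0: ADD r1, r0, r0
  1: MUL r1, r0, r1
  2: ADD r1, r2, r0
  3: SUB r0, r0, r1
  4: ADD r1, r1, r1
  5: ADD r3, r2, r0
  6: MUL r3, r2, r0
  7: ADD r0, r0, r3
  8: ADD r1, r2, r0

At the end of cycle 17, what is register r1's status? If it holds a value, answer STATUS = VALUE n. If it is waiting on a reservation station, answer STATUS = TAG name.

STATUS = VALUE -9

cycle 1: issue ADD r1<-Add1 // r0:5,r1:Add1,r2:3,r3:8
cycle 2: issue MUL r1<-Mul1 // r0:5,r1:Mul1,r2:3,r3:8
cycle 3: CDB Add1=10; issue ADD r1<-Add1 // r0:5,r1:Add1,r2:3,r3:8
cycle 4: issue SUB r0<-Add2 // r0:Add2,r1:Add1,r2:3,r3:8
cycle 5: CDB Add1=8; issue ADD r1<-Add1 // r0:Add2,r1:Add1,r2:3,r3:8
cycle 6: issue ADD r3<-Add3 // r0:Add2,r1:Add1,r2:3,r3:Add3
cycle 7: CDB Add1=16; issue MUL r3<-Mul2 // r0:Add2,r1:16,r2:3,r3:Mul2
cycle 8: CDB Add2=-3; issue ADD r0<-Add1 // r0:Add1,r1:16,r2:3,r3:Mul2
cycle 9: CDB Mul1=50; issue ADD r1<-Add2 // r0:Add1,r1:Add2,r2:3,r3:Mul2
cycle 10: CDB Add3=0 // r0:Add1,r1:Add2,r2:3,r3:Mul2
cycle 11: - // r0:Add1,r1:Add2,r2:3,r3:Mul2
cycle 12: - // r0:Add1,r1:Add2,r2:3,r3:Mul2
cycle 13: CDB Mul2=-9 // r0:Add1,r1:Add2,r2:3,r3:-9
cycle 14: - // r0:Add1,r1:Add2,r2:3,r3:-9
cycle 15: CDB Add1=-12 // r0:-12,r1:Add2,r2:3,r3:-9
cycle 16: - // r0:-12,r1:Add2,r2:3,r3:-9
cycle 17: CDB Add2=-9 // r0:-12,r1:-9,r2:3,r3:-9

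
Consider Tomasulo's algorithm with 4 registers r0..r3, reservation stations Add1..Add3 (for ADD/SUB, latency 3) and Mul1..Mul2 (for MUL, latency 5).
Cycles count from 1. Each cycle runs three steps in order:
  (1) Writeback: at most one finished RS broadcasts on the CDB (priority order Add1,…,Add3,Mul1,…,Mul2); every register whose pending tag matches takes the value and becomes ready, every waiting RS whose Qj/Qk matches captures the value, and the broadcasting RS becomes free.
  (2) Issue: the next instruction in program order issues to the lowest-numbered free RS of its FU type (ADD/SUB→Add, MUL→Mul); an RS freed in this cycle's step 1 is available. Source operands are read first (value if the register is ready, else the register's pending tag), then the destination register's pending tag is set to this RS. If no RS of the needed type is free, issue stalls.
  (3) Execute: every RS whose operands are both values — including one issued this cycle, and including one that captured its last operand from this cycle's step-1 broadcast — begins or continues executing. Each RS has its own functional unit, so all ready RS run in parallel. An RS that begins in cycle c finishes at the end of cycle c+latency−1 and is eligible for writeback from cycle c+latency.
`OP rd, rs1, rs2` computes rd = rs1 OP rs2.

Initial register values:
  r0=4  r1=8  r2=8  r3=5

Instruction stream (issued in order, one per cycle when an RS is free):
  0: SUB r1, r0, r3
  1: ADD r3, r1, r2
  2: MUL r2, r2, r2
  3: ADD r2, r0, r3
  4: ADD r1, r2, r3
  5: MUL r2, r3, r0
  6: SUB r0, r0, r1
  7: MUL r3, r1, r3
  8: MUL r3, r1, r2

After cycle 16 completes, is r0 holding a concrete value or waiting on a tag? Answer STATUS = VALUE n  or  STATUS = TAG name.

STATUS = VALUE -14

cycle 1: issue SUB r1<-Add1 // r0:4,r1:Add1,r2:8,r3:5
cycle 2: issue ADD r3<-Add2 // r0:4,r1:Add1,r2:8,r3:Add2
cycle 3: issue MUL r2<-Mul1 // r0:4,r1:Add1,r2:Mul1,r3:Add2
cycle 4: CDB Add1=-1; issue ADD r2<-Add1 // r0:4,r1:-1,r2:Add1,r3:Add2
cycle 5: issue ADD r1<-Add3 // r0:4,r1:Add3,r2:Add1,r3:Add2
cycle 6: issue MUL r2<-Mul2 // r0:4,r1:Add3,r2:Mul2,r3:Add2
cycle 7: CDB Add2=7; issue SUB r0<-Add2 // r0:Add2,r1:Add3,r2:Mul2,r3:7
cycle 8: CDB Mul1=64; issue MUL r3<-Mul1 // r0:Add2,r1:Add3,r2:Mul2,r3:Mul1
cycle 9: stall // r0:Add2,r1:Add3,r2:Mul2,r3:Mul1
cycle 10: CDB Add1=11; stall // r0:Add2,r1:Add3,r2:Mul2,r3:Mul1
cycle 11: stall // r0:Add2,r1:Add3,r2:Mul2,r3:Mul1
cycle 12: CDB Mul2=28; issue MUL r3<-Mul2 // r0:Add2,r1:Add3,r2:28,r3:Mul2
cycle 13: CDB Add3=18 // r0:Add2,r1:18,r2:28,r3:Mul2
cycle 14: - // r0:Add2,r1:18,r2:28,r3:Mul2
cycle 15: - // r0:Add2,r1:18,r2:28,r3:Mul2
cycle 16: CDB Add2=-14 // r0:-14,r1:18,r2:28,r3:Mul2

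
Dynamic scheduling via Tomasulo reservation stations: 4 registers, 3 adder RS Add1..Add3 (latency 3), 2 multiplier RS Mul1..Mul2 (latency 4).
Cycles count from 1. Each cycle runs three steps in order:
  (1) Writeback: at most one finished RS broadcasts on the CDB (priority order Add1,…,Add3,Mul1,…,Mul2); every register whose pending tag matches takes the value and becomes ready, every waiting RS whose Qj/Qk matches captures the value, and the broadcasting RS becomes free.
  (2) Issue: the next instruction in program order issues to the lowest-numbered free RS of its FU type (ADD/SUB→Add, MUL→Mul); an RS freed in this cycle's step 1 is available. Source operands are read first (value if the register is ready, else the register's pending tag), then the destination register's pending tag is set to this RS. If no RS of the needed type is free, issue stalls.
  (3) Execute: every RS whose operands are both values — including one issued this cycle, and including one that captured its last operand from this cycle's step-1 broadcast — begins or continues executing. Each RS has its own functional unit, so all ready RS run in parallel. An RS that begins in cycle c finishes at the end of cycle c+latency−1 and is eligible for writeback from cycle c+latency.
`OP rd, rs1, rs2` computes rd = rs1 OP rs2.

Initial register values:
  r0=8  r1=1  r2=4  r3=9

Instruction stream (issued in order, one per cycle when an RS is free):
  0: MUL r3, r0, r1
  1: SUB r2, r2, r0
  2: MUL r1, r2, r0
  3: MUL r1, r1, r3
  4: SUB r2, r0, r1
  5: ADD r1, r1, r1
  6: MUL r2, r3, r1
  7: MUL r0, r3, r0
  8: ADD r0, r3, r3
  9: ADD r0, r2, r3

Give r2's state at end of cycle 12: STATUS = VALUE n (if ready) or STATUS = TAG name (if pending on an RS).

cycle 1: issue MUL r3<-Mul1 // r0:8,r1:1,r2:4,r3:Mul1
cycle 2: issue SUB r2<-Add1 // r0:8,r1:1,r2:Add1,r3:Mul1
cycle 3: issue MUL r1<-Mul2 // r0:8,r1:Mul2,r2:Add1,r3:Mul1
cycle 4: stall // r0:8,r1:Mul2,r2:Add1,r3:Mul1
cycle 5: CDB Add1=-4; stall // r0:8,r1:Mul2,r2:-4,r3:Mul1
cycle 6: CDB Mul1=8; issue MUL r1<-Mul1 // r0:8,r1:Mul1,r2:-4,r3:8
cycle 7: issue SUB r2<-Add1 // r0:8,r1:Mul1,r2:Add1,r3:8
cycle 8: issue ADD r1<-Add2 // r0:8,r1:Add2,r2:Add1,r3:8
cycle 9: CDB Mul2=-32; issue MUL r2<-Mul2 // r0:8,r1:Add2,r2:Mul2,r3:8
cycle 10: stall // r0:8,r1:Add2,r2:Mul2,r3:8
cycle 11: stall // r0:8,r1:Add2,r2:Mul2,r3:8
cycle 12: stall // r0:8,r1:Add2,r2:Mul2,r3:8

STATUS = TAG Mul2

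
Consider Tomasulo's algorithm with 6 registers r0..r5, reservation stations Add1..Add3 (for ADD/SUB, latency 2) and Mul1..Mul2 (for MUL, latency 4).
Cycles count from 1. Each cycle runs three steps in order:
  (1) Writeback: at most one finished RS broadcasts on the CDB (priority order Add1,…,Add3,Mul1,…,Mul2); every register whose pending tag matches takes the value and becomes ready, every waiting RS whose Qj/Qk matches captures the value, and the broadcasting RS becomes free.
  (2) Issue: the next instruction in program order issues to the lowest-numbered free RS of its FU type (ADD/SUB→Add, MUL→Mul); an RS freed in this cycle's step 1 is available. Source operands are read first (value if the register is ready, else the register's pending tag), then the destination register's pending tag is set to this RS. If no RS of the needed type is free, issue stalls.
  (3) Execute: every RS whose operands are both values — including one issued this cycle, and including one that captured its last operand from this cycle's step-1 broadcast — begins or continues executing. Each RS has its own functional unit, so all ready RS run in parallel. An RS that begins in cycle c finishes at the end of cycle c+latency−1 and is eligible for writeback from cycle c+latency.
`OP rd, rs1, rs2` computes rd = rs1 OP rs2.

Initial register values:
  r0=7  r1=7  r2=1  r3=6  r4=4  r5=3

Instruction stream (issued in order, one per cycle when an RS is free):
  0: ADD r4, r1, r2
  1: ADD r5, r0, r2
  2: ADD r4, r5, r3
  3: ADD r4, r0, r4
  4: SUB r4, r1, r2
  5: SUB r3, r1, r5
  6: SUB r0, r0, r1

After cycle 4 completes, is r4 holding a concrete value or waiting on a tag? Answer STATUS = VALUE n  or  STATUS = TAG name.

  c1: issue ADD r4<-Add1  regs: r0:7,r1:7,r2:1,r3:6,r4:Add1,r5:3
  c2: issue ADD r5<-Add2  regs: r0:7,r1:7,r2:1,r3:6,r4:Add1,r5:Add2
  c3: CDB Add1=8; issue ADD r4<-Add1  regs: r0:7,r1:7,r2:1,r3:6,r4:Add1,r5:Add2
  c4: CDB Add2=8; issue ADD r4<-Add2  regs: r0:7,r1:7,r2:1,r3:6,r4:Add2,r5:8

STATUS = TAG Add2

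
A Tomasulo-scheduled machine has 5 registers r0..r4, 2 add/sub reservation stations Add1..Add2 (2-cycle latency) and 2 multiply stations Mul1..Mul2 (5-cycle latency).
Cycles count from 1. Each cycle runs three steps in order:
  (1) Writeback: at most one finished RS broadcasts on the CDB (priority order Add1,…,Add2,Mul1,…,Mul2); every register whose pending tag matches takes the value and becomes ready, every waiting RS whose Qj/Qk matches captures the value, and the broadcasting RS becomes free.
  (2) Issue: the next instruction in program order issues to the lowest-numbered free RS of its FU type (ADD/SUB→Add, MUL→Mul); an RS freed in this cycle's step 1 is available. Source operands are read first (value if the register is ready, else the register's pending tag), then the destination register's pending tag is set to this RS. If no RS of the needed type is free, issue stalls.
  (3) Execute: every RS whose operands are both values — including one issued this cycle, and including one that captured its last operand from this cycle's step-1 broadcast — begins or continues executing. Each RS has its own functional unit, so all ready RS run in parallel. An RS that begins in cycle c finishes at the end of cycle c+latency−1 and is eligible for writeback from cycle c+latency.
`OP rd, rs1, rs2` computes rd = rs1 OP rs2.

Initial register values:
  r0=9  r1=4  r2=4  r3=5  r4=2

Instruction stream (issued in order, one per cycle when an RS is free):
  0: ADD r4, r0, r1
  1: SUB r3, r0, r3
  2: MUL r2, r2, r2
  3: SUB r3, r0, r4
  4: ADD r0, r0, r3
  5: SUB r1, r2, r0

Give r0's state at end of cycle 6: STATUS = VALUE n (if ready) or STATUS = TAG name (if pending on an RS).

STATUS = TAG Add2

  c1: issue ADD r4<-Add1  regs: r0:9,r1:4,r2:4,r3:5,r4:Add1
  c2: issue SUB r3<-Add2  regs: r0:9,r1:4,r2:4,r3:Add2,r4:Add1
  c3: CDB Add1=13; issue MUL r2<-Mul1  regs: r0:9,r1:4,r2:Mul1,r3:Add2,r4:13
  c4: CDB Add2=4; issue SUB r3<-Add1  regs: r0:9,r1:4,r2:Mul1,r3:Add1,r4:13
  c5: issue ADD r0<-Add2  regs: r0:Add2,r1:4,r2:Mul1,r3:Add1,r4:13
  c6: CDB Add1=-4; issue SUB r1<-Add1  regs: r0:Add2,r1:Add1,r2:Mul1,r3:-4,r4:13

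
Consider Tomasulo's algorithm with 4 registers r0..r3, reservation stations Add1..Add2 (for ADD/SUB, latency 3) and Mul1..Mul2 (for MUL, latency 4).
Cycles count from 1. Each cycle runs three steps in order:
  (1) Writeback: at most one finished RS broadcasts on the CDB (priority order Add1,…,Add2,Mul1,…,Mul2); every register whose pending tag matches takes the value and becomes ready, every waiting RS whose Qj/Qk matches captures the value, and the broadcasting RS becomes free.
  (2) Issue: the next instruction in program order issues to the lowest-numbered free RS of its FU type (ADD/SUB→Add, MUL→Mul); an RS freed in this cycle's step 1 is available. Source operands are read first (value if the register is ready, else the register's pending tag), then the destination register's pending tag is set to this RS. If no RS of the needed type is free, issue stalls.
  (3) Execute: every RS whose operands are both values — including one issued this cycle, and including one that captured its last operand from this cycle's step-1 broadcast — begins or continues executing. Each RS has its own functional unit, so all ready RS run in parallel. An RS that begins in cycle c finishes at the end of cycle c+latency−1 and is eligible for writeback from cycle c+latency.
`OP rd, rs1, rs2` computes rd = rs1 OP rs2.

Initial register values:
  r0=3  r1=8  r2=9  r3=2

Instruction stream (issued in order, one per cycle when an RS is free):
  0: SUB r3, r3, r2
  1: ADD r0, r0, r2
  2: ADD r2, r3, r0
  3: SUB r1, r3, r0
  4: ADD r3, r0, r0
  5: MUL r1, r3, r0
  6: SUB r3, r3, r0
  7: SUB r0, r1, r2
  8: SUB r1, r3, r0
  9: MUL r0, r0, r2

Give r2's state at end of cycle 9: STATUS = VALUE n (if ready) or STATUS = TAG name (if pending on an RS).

STATUS = VALUE 5

cycle 1: issue SUB r3<-Add1 // r0:3,r1:8,r2:9,r3:Add1
cycle 2: issue ADD r0<-Add2 // r0:Add2,r1:8,r2:9,r3:Add1
cycle 3: stall // r0:Add2,r1:8,r2:9,r3:Add1
cycle 4: CDB Add1=-7; issue ADD r2<-Add1 // r0:Add2,r1:8,r2:Add1,r3:-7
cycle 5: CDB Add2=12; issue SUB r1<-Add2 // r0:12,r1:Add2,r2:Add1,r3:-7
cycle 6: stall // r0:12,r1:Add2,r2:Add1,r3:-7
cycle 7: stall // r0:12,r1:Add2,r2:Add1,r3:-7
cycle 8: CDB Add1=5; issue ADD r3<-Add1 // r0:12,r1:Add2,r2:5,r3:Add1
cycle 9: CDB Add2=-19; issue MUL r1<-Mul1 // r0:12,r1:Mul1,r2:5,r3:Add1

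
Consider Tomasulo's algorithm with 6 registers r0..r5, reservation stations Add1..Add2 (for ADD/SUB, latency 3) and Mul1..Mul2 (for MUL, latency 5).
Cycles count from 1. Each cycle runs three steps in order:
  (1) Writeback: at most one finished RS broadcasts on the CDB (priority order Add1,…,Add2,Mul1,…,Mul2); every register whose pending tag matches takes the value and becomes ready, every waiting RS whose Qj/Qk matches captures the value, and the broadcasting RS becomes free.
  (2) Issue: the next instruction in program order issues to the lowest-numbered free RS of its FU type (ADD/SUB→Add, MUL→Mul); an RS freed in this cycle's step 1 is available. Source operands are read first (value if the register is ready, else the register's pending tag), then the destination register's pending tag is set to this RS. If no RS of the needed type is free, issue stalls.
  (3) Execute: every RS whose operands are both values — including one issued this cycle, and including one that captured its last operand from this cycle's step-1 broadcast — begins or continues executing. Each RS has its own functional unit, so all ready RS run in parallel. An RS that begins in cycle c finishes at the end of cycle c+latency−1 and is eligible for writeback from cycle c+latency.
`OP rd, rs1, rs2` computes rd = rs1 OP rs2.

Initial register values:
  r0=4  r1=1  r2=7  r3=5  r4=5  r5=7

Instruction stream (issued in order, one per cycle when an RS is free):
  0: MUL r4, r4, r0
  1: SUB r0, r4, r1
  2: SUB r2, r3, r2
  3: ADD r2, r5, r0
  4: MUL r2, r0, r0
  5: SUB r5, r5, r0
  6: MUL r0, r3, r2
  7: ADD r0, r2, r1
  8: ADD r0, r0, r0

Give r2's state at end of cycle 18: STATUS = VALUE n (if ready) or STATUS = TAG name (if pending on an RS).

c1: issue MUL r4<-Mul1 | r0:4,r1:1,r2:7,r3:5,r4:Mul1,r5:7
c2: issue SUB r0<-Add1 | r0:Add1,r1:1,r2:7,r3:5,r4:Mul1,r5:7
c3: issue SUB r2<-Add2 | r0:Add1,r1:1,r2:Add2,r3:5,r4:Mul1,r5:7
c4: stall | r0:Add1,r1:1,r2:Add2,r3:5,r4:Mul1,r5:7
c5: stall | r0:Add1,r1:1,r2:Add2,r3:5,r4:Mul1,r5:7
c6: CDB Add2=-2; issue ADD r2<-Add2 | r0:Add1,r1:1,r2:Add2,r3:5,r4:Mul1,r5:7
c7: CDB Mul1=20; issue MUL r2<-Mul1 | r0:Add1,r1:1,r2:Mul1,r3:5,r4:20,r5:7
c8: stall | r0:Add1,r1:1,r2:Mul1,r3:5,r4:20,r5:7
c9: stall | r0:Add1,r1:1,r2:Mul1,r3:5,r4:20,r5:7
c10: CDB Add1=19; issue SUB r5<-Add1 | r0:19,r1:1,r2:Mul1,r3:5,r4:20,r5:Add1
c11: issue MUL r0<-Mul2 | r0:Mul2,r1:1,r2:Mul1,r3:5,r4:20,r5:Add1
c12: stall | r0:Mul2,r1:1,r2:Mul1,r3:5,r4:20,r5:Add1
c13: CDB Add1=-12; issue ADD r0<-Add1 | r0:Add1,r1:1,r2:Mul1,r3:5,r4:20,r5:-12
c14: CDB Add2=26; issue ADD r0<-Add2 | r0:Add2,r1:1,r2:Mul1,r3:5,r4:20,r5:-12
c15: CDB Mul1=361 | r0:Add2,r1:1,r2:361,r3:5,r4:20,r5:-12
c16: - | r0:Add2,r1:1,r2:361,r3:5,r4:20,r5:-12
c17: - | r0:Add2,r1:1,r2:361,r3:5,r4:20,r5:-12
c18: CDB Add1=362 | r0:Add2,r1:1,r2:361,r3:5,r4:20,r5:-12

STATUS = VALUE 361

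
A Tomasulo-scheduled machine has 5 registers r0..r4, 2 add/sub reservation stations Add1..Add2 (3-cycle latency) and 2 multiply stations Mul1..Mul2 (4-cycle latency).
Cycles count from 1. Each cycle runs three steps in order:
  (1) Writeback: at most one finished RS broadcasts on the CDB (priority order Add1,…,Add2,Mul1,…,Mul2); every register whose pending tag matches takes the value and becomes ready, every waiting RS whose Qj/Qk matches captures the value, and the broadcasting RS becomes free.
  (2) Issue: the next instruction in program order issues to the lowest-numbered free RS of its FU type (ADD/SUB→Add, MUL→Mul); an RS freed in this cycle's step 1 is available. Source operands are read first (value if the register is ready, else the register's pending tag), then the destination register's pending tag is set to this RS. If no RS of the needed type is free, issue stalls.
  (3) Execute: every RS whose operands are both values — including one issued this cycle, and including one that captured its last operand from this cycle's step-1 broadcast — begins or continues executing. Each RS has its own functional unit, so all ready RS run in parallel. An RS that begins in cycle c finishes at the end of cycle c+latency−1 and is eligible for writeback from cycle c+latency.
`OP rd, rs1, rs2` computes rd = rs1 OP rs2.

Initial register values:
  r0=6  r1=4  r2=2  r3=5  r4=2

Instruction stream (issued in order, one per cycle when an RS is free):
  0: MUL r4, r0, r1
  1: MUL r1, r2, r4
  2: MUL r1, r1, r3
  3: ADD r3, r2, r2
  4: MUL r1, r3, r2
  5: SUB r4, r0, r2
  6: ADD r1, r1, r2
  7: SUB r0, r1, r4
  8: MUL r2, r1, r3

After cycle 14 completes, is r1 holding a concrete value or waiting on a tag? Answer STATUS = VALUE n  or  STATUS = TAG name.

STATUS = TAG Add2

c1: issue MUL r4<-Mul1 | r0:6,r1:4,r2:2,r3:5,r4:Mul1
c2: issue MUL r1<-Mul2 | r0:6,r1:Mul2,r2:2,r3:5,r4:Mul1
c3: stall | r0:6,r1:Mul2,r2:2,r3:5,r4:Mul1
c4: stall | r0:6,r1:Mul2,r2:2,r3:5,r4:Mul1
c5: CDB Mul1=24; issue MUL r1<-Mul1 | r0:6,r1:Mul1,r2:2,r3:5,r4:24
c6: issue ADD r3<-Add1 | r0:6,r1:Mul1,r2:2,r3:Add1,r4:24
c7: stall | r0:6,r1:Mul1,r2:2,r3:Add1,r4:24
c8: stall | r0:6,r1:Mul1,r2:2,r3:Add1,r4:24
c9: CDB Add1=4; stall | r0:6,r1:Mul1,r2:2,r3:4,r4:24
c10: CDB Mul2=48; issue MUL r1<-Mul2 | r0:6,r1:Mul2,r2:2,r3:4,r4:24
c11: issue SUB r4<-Add1 | r0:6,r1:Mul2,r2:2,r3:4,r4:Add1
c12: issue ADD r1<-Add2 | r0:6,r1:Add2,r2:2,r3:4,r4:Add1
c13: stall | r0:6,r1:Add2,r2:2,r3:4,r4:Add1
c14: CDB Add1=4; issue SUB r0<-Add1 | r0:Add1,r1:Add2,r2:2,r3:4,r4:4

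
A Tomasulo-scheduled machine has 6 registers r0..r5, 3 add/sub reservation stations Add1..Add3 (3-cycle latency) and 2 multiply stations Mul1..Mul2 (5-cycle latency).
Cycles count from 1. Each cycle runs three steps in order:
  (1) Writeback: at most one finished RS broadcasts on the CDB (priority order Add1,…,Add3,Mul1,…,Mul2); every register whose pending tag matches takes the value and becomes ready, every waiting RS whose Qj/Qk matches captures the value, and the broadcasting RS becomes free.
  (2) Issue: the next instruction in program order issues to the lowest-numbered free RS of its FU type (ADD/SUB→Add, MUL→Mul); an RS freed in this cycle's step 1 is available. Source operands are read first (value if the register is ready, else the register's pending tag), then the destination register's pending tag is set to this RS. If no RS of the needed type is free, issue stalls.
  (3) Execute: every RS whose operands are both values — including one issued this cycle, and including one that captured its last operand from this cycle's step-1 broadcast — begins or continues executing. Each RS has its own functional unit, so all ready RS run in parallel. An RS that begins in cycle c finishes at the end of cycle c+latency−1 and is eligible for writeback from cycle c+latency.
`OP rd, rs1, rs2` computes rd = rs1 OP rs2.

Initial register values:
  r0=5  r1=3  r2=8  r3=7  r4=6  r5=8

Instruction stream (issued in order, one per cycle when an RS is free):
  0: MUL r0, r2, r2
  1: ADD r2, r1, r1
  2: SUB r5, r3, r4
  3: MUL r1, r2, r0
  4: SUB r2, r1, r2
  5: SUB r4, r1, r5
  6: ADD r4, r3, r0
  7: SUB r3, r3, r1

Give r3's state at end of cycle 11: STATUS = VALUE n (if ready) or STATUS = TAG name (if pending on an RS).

c1: issue MUL r0<-Mul1 | r0:Mul1,r1:3,r2:8,r3:7,r4:6,r5:8
c2: issue ADD r2<-Add1 | r0:Mul1,r1:3,r2:Add1,r3:7,r4:6,r5:8
c3: issue SUB r5<-Add2 | r0:Mul1,r1:3,r2:Add1,r3:7,r4:6,r5:Add2
c4: issue MUL r1<-Mul2 | r0:Mul1,r1:Mul2,r2:Add1,r3:7,r4:6,r5:Add2
c5: CDB Add1=6; issue SUB r2<-Add1 | r0:Mul1,r1:Mul2,r2:Add1,r3:7,r4:6,r5:Add2
c6: CDB Add2=1; issue SUB r4<-Add2 | r0:Mul1,r1:Mul2,r2:Add1,r3:7,r4:Add2,r5:1
c7: CDB Mul1=64; issue ADD r4<-Add3 | r0:64,r1:Mul2,r2:Add1,r3:7,r4:Add3,r5:1
c8: stall | r0:64,r1:Mul2,r2:Add1,r3:7,r4:Add3,r5:1
c9: stall | r0:64,r1:Mul2,r2:Add1,r3:7,r4:Add3,r5:1
c10: CDB Add3=71; issue SUB r3<-Add3 | r0:64,r1:Mul2,r2:Add1,r3:Add3,r4:71,r5:1
c11: - | r0:64,r1:Mul2,r2:Add1,r3:Add3,r4:71,r5:1

STATUS = TAG Add3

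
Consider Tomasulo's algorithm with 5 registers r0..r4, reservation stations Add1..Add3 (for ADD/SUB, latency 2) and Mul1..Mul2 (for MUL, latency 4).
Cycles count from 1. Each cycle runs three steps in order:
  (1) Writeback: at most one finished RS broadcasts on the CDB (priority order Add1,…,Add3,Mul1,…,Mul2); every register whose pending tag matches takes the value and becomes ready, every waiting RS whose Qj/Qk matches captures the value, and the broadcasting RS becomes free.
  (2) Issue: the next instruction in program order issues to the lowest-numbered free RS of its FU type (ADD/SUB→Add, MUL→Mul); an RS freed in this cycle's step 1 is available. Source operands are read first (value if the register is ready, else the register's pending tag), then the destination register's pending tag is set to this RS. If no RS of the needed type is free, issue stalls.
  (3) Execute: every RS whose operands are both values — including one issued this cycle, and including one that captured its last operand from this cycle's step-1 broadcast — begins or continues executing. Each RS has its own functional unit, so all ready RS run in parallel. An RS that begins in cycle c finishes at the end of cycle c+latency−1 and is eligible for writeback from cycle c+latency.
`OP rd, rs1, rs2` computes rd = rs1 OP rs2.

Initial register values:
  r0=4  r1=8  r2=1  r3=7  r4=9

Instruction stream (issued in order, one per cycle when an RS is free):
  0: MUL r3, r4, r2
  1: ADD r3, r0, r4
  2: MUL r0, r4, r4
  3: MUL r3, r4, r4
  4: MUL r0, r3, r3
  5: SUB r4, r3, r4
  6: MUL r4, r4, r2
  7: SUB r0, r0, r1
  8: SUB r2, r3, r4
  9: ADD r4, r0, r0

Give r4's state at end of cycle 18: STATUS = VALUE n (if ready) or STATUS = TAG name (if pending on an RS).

STATUS = VALUE 13106

c1: issue MUL r3<-Mul1 | r0:4,r1:8,r2:1,r3:Mul1,r4:9
c2: issue ADD r3<-Add1 | r0:4,r1:8,r2:1,r3:Add1,r4:9
c3: issue MUL r0<-Mul2 | r0:Mul2,r1:8,r2:1,r3:Add1,r4:9
c4: CDB Add1=13; stall | r0:Mul2,r1:8,r2:1,r3:13,r4:9
c5: CDB Mul1=9; issue MUL r3<-Mul1 | r0:Mul2,r1:8,r2:1,r3:Mul1,r4:9
c6: stall | r0:Mul2,r1:8,r2:1,r3:Mul1,r4:9
c7: CDB Mul2=81; issue MUL r0<-Mul2 | r0:Mul2,r1:8,r2:1,r3:Mul1,r4:9
c8: issue SUB r4<-Add1 | r0:Mul2,r1:8,r2:1,r3:Mul1,r4:Add1
c9: CDB Mul1=81; issue MUL r4<-Mul1 | r0:Mul2,r1:8,r2:1,r3:81,r4:Mul1
c10: issue SUB r0<-Add2 | r0:Add2,r1:8,r2:1,r3:81,r4:Mul1
c11: CDB Add1=72; issue SUB r2<-Add1 | r0:Add2,r1:8,r2:Add1,r3:81,r4:Mul1
c12: issue ADD r4<-Add3 | r0:Add2,r1:8,r2:Add1,r3:81,r4:Add3
c13: CDB Mul2=6561 | r0:Add2,r1:8,r2:Add1,r3:81,r4:Add3
c14: - | r0:Add2,r1:8,r2:Add1,r3:81,r4:Add3
c15: CDB Add2=6553 | r0:6553,r1:8,r2:Add1,r3:81,r4:Add3
c16: CDB Mul1=72 | r0:6553,r1:8,r2:Add1,r3:81,r4:Add3
c17: CDB Add3=13106 | r0:6553,r1:8,r2:Add1,r3:81,r4:13106
c18: CDB Add1=9 | r0:6553,r1:8,r2:9,r3:81,r4:13106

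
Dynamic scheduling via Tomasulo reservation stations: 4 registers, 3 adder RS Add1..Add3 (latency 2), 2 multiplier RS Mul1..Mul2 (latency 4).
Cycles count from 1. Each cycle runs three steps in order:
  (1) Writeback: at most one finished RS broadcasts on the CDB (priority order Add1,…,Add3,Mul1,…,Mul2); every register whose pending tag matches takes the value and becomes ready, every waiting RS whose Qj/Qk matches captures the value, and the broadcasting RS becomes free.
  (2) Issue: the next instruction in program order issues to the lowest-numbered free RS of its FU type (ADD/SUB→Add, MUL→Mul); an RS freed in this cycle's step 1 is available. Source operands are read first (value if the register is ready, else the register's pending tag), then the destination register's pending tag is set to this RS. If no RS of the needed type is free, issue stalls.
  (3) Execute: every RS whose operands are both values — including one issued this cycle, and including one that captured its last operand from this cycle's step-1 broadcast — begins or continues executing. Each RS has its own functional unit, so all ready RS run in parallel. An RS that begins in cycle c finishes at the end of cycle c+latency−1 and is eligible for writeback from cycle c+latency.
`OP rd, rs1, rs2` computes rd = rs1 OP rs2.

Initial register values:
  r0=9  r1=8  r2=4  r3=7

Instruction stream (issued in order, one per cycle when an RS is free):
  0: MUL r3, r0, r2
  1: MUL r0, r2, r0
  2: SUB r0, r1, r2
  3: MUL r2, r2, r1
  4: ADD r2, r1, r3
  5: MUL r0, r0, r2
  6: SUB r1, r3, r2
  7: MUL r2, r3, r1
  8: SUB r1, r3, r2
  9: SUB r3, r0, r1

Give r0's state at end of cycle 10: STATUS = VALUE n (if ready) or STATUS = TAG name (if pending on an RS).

cycle 1: issue MUL r3<-Mul1 // r0:9,r1:8,r2:4,r3:Mul1
cycle 2: issue MUL r0<-Mul2 // r0:Mul2,r1:8,r2:4,r3:Mul1
cycle 3: issue SUB r0<-Add1 // r0:Add1,r1:8,r2:4,r3:Mul1
cycle 4: stall // r0:Add1,r1:8,r2:4,r3:Mul1
cycle 5: CDB Add1=4; stall // r0:4,r1:8,r2:4,r3:Mul1
cycle 6: CDB Mul1=36; issue MUL r2<-Mul1 // r0:4,r1:8,r2:Mul1,r3:36
cycle 7: CDB Mul2=36; issue ADD r2<-Add1 // r0:4,r1:8,r2:Add1,r3:36
cycle 8: issue MUL r0<-Mul2 // r0:Mul2,r1:8,r2:Add1,r3:36
cycle 9: CDB Add1=44; issue SUB r1<-Add1 // r0:Mul2,r1:Add1,r2:44,r3:36
cycle 10: CDB Mul1=32; issue MUL r2<-Mul1 // r0:Mul2,r1:Add1,r2:Mul1,r3:36

STATUS = TAG Mul2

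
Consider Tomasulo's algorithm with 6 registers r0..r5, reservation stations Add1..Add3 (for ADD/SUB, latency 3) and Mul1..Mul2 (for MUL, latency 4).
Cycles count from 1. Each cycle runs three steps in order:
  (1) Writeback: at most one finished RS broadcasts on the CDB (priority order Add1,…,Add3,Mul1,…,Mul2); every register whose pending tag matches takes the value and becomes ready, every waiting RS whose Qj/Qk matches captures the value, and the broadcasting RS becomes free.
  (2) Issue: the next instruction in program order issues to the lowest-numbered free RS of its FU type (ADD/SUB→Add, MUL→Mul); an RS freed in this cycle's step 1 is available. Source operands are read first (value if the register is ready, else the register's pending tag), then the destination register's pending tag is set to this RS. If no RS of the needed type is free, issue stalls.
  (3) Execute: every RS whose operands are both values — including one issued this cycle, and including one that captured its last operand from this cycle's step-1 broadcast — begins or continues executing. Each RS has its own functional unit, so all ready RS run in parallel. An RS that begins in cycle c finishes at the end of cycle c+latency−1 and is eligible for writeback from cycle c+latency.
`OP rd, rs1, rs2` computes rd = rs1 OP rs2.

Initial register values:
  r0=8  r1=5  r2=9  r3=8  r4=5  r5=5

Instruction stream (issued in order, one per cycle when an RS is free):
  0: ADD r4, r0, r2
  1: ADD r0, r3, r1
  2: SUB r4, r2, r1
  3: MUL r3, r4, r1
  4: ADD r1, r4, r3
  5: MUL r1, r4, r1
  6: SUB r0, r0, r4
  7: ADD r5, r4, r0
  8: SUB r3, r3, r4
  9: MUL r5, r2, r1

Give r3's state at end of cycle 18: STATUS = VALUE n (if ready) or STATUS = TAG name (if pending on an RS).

STATUS = VALUE 16

c1: issue ADD r4<-Add1 | r0:8,r1:5,r2:9,r3:8,r4:Add1,r5:5
c2: issue ADD r0<-Add2 | r0:Add2,r1:5,r2:9,r3:8,r4:Add1,r5:5
c3: issue SUB r4<-Add3 | r0:Add2,r1:5,r2:9,r3:8,r4:Add3,r5:5
c4: CDB Add1=17; issue MUL r3<-Mul1 | r0:Add2,r1:5,r2:9,r3:Mul1,r4:Add3,r5:5
c5: CDB Add2=13; issue ADD r1<-Add1 | r0:13,r1:Add1,r2:9,r3:Mul1,r4:Add3,r5:5
c6: CDB Add3=4; issue MUL r1<-Mul2 | r0:13,r1:Mul2,r2:9,r3:Mul1,r4:4,r5:5
c7: issue SUB r0<-Add2 | r0:Add2,r1:Mul2,r2:9,r3:Mul1,r4:4,r5:5
c8: issue ADD r5<-Add3 | r0:Add2,r1:Mul2,r2:9,r3:Mul1,r4:4,r5:Add3
c9: stall | r0:Add2,r1:Mul2,r2:9,r3:Mul1,r4:4,r5:Add3
c10: CDB Add2=9; issue SUB r3<-Add2 | r0:9,r1:Mul2,r2:9,r3:Add2,r4:4,r5:Add3
c11: CDB Mul1=20; issue MUL r5<-Mul1 | r0:9,r1:Mul2,r2:9,r3:Add2,r4:4,r5:Mul1
c12: - | r0:9,r1:Mul2,r2:9,r3:Add2,r4:4,r5:Mul1
c13: CDB Add3=13 | r0:9,r1:Mul2,r2:9,r3:Add2,r4:4,r5:Mul1
c14: CDB Add1=24 | r0:9,r1:Mul2,r2:9,r3:Add2,r4:4,r5:Mul1
c15: CDB Add2=16 | r0:9,r1:Mul2,r2:9,r3:16,r4:4,r5:Mul1
c16: - | r0:9,r1:Mul2,r2:9,r3:16,r4:4,r5:Mul1
c17: - | r0:9,r1:Mul2,r2:9,r3:16,r4:4,r5:Mul1
c18: CDB Mul2=96 | r0:9,r1:96,r2:9,r3:16,r4:4,r5:Mul1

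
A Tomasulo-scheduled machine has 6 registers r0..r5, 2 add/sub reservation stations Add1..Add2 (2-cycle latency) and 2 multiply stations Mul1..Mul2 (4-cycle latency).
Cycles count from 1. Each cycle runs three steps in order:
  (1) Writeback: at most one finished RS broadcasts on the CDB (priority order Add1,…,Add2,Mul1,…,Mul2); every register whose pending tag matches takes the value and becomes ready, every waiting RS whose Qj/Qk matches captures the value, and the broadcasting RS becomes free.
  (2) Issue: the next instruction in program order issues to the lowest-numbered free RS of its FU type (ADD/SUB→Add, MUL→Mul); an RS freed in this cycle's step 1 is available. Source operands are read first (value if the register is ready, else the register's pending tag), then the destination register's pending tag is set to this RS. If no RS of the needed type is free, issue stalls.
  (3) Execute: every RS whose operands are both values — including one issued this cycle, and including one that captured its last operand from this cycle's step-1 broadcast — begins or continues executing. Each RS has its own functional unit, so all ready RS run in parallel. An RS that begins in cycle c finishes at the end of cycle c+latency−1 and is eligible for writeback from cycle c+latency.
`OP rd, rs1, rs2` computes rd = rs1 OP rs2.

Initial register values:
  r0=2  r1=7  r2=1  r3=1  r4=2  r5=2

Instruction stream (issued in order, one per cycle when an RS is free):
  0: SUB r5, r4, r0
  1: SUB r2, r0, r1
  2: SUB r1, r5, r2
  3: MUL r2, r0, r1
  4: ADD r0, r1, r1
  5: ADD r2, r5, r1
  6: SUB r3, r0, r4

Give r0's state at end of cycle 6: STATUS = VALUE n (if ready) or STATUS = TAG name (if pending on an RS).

STATUS = TAG Add2

cycle 1: issue SUB r5<-Add1 // r0:2,r1:7,r2:1,r3:1,r4:2,r5:Add1
cycle 2: issue SUB r2<-Add2 // r0:2,r1:7,r2:Add2,r3:1,r4:2,r5:Add1
cycle 3: CDB Add1=0; issue SUB r1<-Add1 // r0:2,r1:Add1,r2:Add2,r3:1,r4:2,r5:0
cycle 4: CDB Add2=-5; issue MUL r2<-Mul1 // r0:2,r1:Add1,r2:Mul1,r3:1,r4:2,r5:0
cycle 5: issue ADD r0<-Add2 // r0:Add2,r1:Add1,r2:Mul1,r3:1,r4:2,r5:0
cycle 6: CDB Add1=5; issue ADD r2<-Add1 // r0:Add2,r1:5,r2:Add1,r3:1,r4:2,r5:0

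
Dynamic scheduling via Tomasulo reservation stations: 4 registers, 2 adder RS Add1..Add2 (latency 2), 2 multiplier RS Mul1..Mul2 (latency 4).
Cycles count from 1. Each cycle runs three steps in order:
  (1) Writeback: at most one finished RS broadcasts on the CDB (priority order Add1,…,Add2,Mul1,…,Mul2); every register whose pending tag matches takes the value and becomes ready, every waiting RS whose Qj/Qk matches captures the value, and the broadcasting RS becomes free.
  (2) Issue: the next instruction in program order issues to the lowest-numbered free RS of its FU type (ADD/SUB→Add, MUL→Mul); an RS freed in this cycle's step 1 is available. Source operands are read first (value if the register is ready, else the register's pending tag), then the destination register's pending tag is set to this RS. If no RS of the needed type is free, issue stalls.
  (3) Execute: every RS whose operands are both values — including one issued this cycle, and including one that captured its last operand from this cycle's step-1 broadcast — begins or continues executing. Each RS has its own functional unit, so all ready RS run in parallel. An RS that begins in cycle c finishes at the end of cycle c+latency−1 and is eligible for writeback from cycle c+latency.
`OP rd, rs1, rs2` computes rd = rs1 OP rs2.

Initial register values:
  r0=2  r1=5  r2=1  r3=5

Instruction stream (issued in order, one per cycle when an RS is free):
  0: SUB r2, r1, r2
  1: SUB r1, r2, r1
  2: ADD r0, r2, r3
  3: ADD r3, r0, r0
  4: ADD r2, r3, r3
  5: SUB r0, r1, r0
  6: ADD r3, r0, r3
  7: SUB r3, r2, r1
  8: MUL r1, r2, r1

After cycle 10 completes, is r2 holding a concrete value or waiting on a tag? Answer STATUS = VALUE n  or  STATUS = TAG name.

STATUS = VALUE 36

  c1: issue SUB r2<-Add1  regs: r0:2,r1:5,r2:Add1,r3:5
  c2: issue SUB r1<-Add2  regs: r0:2,r1:Add2,r2:Add1,r3:5
  c3: CDB Add1=4; issue ADD r0<-Add1  regs: r0:Add1,r1:Add2,r2:4,r3:5
  c4: stall  regs: r0:Add1,r1:Add2,r2:4,r3:5
  c5: CDB Add1=9; issue ADD r3<-Add1  regs: r0:9,r1:Add2,r2:4,r3:Add1
  c6: CDB Add2=-1; issue ADD r2<-Add2  regs: r0:9,r1:-1,r2:Add2,r3:Add1
  c7: CDB Add1=18; issue SUB r0<-Add1  regs: r0:Add1,r1:-1,r2:Add2,r3:18
  c8: stall  regs: r0:Add1,r1:-1,r2:Add2,r3:18
  c9: CDB Add1=-10; issue ADD r3<-Add1  regs: r0:-10,r1:-1,r2:Add2,r3:Add1
  c10: CDB Add2=36; issue SUB r3<-Add2  regs: r0:-10,r1:-1,r2:36,r3:Add2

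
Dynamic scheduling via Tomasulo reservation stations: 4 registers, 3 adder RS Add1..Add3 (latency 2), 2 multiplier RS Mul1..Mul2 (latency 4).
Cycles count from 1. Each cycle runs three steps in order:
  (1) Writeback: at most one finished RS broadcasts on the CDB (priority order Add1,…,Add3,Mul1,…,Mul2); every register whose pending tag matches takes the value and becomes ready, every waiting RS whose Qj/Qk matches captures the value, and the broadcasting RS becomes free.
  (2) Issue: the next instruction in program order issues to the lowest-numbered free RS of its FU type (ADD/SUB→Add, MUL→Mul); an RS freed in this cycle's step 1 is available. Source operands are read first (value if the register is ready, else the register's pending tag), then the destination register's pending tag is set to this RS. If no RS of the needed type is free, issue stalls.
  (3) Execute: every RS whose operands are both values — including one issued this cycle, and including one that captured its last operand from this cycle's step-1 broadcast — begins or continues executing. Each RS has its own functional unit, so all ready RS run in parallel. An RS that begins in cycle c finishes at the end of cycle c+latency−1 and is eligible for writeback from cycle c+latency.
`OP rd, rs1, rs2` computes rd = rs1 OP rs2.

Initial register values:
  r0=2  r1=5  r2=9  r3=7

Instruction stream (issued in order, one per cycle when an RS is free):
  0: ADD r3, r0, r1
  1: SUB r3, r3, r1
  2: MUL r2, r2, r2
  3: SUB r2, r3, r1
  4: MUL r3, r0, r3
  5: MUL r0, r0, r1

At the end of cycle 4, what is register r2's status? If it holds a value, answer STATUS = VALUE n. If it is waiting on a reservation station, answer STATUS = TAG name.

c1: issue ADD r3<-Add1 | r0:2,r1:5,r2:9,r3:Add1
c2: issue SUB r3<-Add2 | r0:2,r1:5,r2:9,r3:Add2
c3: CDB Add1=7; issue MUL r2<-Mul1 | r0:2,r1:5,r2:Mul1,r3:Add2
c4: issue SUB r2<-Add1 | r0:2,r1:5,r2:Add1,r3:Add2

STATUS = TAG Add1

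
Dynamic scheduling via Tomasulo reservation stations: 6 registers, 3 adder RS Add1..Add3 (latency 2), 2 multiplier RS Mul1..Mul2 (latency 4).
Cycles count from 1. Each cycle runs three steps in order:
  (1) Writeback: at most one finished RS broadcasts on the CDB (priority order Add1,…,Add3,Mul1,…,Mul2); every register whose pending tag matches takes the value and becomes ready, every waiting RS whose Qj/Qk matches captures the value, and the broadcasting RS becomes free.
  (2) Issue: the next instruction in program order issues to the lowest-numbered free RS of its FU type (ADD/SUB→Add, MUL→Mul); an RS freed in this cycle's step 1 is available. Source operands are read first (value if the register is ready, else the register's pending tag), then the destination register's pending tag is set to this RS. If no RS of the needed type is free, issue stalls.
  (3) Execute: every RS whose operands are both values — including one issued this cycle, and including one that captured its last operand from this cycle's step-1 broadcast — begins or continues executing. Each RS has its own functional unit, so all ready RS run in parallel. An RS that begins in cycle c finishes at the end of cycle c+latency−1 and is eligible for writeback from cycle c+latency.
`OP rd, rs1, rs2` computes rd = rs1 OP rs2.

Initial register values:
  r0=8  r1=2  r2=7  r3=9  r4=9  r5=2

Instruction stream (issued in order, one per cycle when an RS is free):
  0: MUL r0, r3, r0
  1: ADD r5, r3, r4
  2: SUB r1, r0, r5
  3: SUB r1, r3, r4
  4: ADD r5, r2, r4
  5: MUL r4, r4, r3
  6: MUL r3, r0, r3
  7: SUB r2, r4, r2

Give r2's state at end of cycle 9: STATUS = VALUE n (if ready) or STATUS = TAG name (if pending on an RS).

STATUS = TAG Add1

cycle 1: issue MUL r0<-Mul1 // r0:Mul1,r1:2,r2:7,r3:9,r4:9,r5:2
cycle 2: issue ADD r5<-Add1 // r0:Mul1,r1:2,r2:7,r3:9,r4:9,r5:Add1
cycle 3: issue SUB r1<-Add2 // r0:Mul1,r1:Add2,r2:7,r3:9,r4:9,r5:Add1
cycle 4: CDB Add1=18; issue SUB r1<-Add1 // r0:Mul1,r1:Add1,r2:7,r3:9,r4:9,r5:18
cycle 5: CDB Mul1=72; issue ADD r5<-Add3 // r0:72,r1:Add1,r2:7,r3:9,r4:9,r5:Add3
cycle 6: CDB Add1=0; issue MUL r4<-Mul1 // r0:72,r1:0,r2:7,r3:9,r4:Mul1,r5:Add3
cycle 7: CDB Add2=54; issue MUL r3<-Mul2 // r0:72,r1:0,r2:7,r3:Mul2,r4:Mul1,r5:Add3
cycle 8: CDB Add3=16; issue SUB r2<-Add1 // r0:72,r1:0,r2:Add1,r3:Mul2,r4:Mul1,r5:16
cycle 9: - // r0:72,r1:0,r2:Add1,r3:Mul2,r4:Mul1,r5:16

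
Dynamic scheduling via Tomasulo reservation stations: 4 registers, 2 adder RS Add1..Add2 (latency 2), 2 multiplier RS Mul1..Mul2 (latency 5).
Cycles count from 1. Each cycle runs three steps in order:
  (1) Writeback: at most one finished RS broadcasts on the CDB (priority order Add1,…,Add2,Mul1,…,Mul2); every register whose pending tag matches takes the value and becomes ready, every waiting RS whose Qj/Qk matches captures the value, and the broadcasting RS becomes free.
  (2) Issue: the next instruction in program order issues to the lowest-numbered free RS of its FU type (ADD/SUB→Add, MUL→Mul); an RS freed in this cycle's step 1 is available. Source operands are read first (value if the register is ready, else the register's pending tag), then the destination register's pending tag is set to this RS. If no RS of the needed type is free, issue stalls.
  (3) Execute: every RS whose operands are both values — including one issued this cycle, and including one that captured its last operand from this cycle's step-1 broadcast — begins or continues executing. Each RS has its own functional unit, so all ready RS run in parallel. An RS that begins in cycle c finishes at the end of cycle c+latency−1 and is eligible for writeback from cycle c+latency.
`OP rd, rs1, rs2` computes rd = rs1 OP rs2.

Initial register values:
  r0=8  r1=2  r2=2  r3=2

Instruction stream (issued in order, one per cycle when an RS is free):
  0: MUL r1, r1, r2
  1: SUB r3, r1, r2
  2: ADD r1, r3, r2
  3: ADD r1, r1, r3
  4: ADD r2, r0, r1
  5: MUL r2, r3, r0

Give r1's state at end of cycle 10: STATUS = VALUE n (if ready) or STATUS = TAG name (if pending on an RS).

STATUS = TAG Add1

  c1: issue MUL r1<-Mul1  regs: r0:8,r1:Mul1,r2:2,r3:2
  c2: issue SUB r3<-Add1  regs: r0:8,r1:Mul1,r2:2,r3:Add1
  c3: issue ADD r1<-Add2  regs: r0:8,r1:Add2,r2:2,r3:Add1
  c4: stall  regs: r0:8,r1:Add2,r2:2,r3:Add1
  c5: stall  regs: r0:8,r1:Add2,r2:2,r3:Add1
  c6: CDB Mul1=4; stall  regs: r0:8,r1:Add2,r2:2,r3:Add1
  c7: stall  regs: r0:8,r1:Add2,r2:2,r3:Add1
  c8: CDB Add1=2; issue ADD r1<-Add1  regs: r0:8,r1:Add1,r2:2,r3:2
  c9: stall  regs: r0:8,r1:Add1,r2:2,r3:2
  c10: CDB Add2=4; issue ADD r2<-Add2  regs: r0:8,r1:Add1,r2:Add2,r3:2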